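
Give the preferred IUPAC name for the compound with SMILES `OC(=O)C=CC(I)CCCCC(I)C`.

Counting along the main chain through the –COOH group and the multiple bond gives 10 carbons: the parent is decane.
A carboxylic acid (terminal –COOH) is the principal characteristic group, giving the suffix -oic acid.
There is one C=C double bond, indicated by the ending -ene.
Choose the numbering such that the carboxylic acid carbon is C-1 by definition.
This places the double bond between C-2 and C-3; iodo groups at C-4 and C-9.
Putting it together: 4,9-diiododec-2-enoic acid.

4,9-diiododec-2-enoic acid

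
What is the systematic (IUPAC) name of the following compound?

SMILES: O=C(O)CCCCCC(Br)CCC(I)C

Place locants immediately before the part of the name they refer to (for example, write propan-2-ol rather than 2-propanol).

The longest chain bearing the –COOH group is 11 carbons long (undecane).
A carboxylic acid (terminal –COOH) is the principal characteristic group, giving the suffix -oic acid.
The numbering direction is chosen so that the carboxylic acid carbon is C-1 by definition.
That gives a bromo group at C-7; an iodo group at C-10.
The substituents are ordered alphabetically, ignoring any di-/tri- multipliers.
Assembling the pieces gives 7-bromo-10-iodoundecanoic acid.

7-bromo-10-iodoundecanoic acid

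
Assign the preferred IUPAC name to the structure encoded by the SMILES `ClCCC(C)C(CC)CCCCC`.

1-chloro-4-ethyl-3-methylnonane

The parent chain contains 9 carbons (nonane).
Choose the numbering such that the substituent locant set {1,3,4} is lower than {6,7,9} at the first point of difference.
That gives a chloro group at C-1; an ethyl group at C-4; a methyl group at C-3.
Substituent prefixes are cited in alphabetical order (multiplying prefixes like di-/tri- are ignored for ordering).
The name is 1-chloro-4-ethyl-3-methylnonane.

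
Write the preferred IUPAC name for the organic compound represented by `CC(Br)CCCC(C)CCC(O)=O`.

The longest carbon chain that includes the –COOH group has 9 carbons, so the parent hydride is nonane.
The principal characteristic group is a carboxylic acid (terminal –COOH), named with the suffix -oic acid.
Number the chain so that the carboxylic acid carbon is C-1 by definition.
With this numbering: a bromo group at C-8; a methyl group at C-4.
Substituent prefixes are cited in alphabetical order (multiplying prefixes like di-/tri- are ignored for ordering).
Assembling the pieces gives 8-bromo-4-methylnonanoic acid.

8-bromo-4-methylnonanoic acid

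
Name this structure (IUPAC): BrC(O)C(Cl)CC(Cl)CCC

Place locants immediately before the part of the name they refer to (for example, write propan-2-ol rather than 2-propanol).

1-bromo-2,4-dichloroheptan-1-ol

The longest chain bearing the –OH group is 7 carbons long (heptane).
The highest-priority functional group is an alcohol (–OH), so the name ends in -ol.
Choose the numbering such that numbering from this end puts the hydroxyl group at C-1 rather than C-7.
That gives the hydroxyl at C-1; a bromo group at C-1; chloro groups at C-2 and C-4.
The substituents are ordered alphabetically, ignoring any di-/tri- multipliers.
Putting it together: 1-bromo-2,4-dichloroheptan-1-ol.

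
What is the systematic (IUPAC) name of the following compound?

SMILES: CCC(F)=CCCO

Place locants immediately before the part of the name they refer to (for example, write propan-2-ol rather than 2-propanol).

The longest carbon chain that includes the –OH group and the multiple bond has 6 carbons, so the parent hydride is hexane.
An alcohol (–OH) is the principal characteristic group, giving the suffix -ol.
The chain contains a C=C double bond, so the unsaturation ending is -ene.
The numbering direction is chosen so that numbering from this end puts the hydroxyl group at C-1 rather than C-6.
This places the hydroxyl at C-1; the double bond between C-3 and C-4; a fluoro group at C-4.
The name is 4-fluorohex-3-en-1-ol.

4-fluorohex-3-en-1-ol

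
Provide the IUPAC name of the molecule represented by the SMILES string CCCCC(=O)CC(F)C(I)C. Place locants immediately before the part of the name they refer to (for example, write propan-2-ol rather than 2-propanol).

3-fluoro-2-iodononan-5-one

The longest chain bearing the carbonyl is 9 carbons long (nonane).
The principal characteristic group is a ketone (C=O on an internal carbon), named with the suffix -one.
Choose the numbering such that the substituent locant set {2,3} is lower than {7,8} at the first point of difference.
With this numbering: the carbonyl at C-5; a fluoro group at C-3; an iodo group at C-2.
The substituents are ordered alphabetically, ignoring any di-/tri- multipliers.
The name is 3-fluoro-2-iodononan-5-one.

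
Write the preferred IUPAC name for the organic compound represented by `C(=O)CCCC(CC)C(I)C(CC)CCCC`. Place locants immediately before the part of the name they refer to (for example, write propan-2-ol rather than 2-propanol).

5,7-diethyl-6-iodoundecanal

The longest carbon chain that includes the –CHO group has 11 carbons, so the parent hydride is undecane.
The highest-priority functional group is an aldehyde (terminal –CHO), so the name ends in -al.
Choose the numbering such that the aldehyde carbon is C-1 by definition.
That gives ethyl groups at C-5 and C-7; an iodo group at C-6.
The substituents are ordered alphabetically, ignoring any di-/tri- multipliers.
Putting it together: 5,7-diethyl-6-iodoundecanal.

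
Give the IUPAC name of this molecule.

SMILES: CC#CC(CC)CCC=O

4-ethylhept-5-ynal

The longest carbon chain that includes the –CHO group and the multiple bond has 7 carbons, so the parent hydride is heptane.
An aldehyde (terminal –CHO) is the principal characteristic group, giving the suffix -al.
The chain contains a C≡C triple bond, so the unsaturation ending is -yne.
Number the chain so that the aldehyde carbon is C-1 by definition.
With this numbering: the triple bond between C-5 and C-6; an ethyl group at C-4.
Putting it together: 4-ethylhept-5-ynal.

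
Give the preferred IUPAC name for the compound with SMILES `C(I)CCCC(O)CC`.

7-iodoheptan-3-ol

The longest chain bearing the –OH group is 7 carbons long (heptane).
The highest-priority functional group is an alcohol (–OH), so the name ends in -ol.
Number the chain so that numbering from this end puts the hydroxyl group at C-3 rather than C-5.
With this numbering: the hydroxyl at C-3; an iodo group at C-7.
Putting it together: 7-iodoheptan-3-ol.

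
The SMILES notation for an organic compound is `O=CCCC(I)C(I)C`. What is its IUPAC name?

4,5-diiodohexanal

Counting along the main chain through the –CHO group gives 6 carbons: the parent is hexane.
The principal characteristic group is an aldehyde (terminal –CHO), named with the suffix -al.
Number the chain so that the aldehyde carbon is C-1 by definition.
With this numbering: iodo groups at C-4 and C-5.
Assembling the pieces gives 4,5-diiodohexanal.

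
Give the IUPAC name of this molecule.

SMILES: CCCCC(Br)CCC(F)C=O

5-bromo-2-fluorononanal

The longest carbon chain that includes the –CHO group has 9 carbons, so the parent hydride is nonane.
The principal characteristic group is an aldehyde (terminal –CHO), named with the suffix -al.
The numbering direction is chosen so that the aldehyde carbon is C-1 by definition.
With this numbering: a bromo group at C-5; a fluoro group at C-2.
Substituent prefixes are cited in alphabetical order (multiplying prefixes like di-/tri- are ignored for ordering).
Assembling the pieces gives 5-bromo-2-fluorononanal.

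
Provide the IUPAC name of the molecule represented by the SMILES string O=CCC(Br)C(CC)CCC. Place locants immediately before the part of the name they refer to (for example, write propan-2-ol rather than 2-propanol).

3-bromo-4-ethylheptanal

The longest chain bearing the –CHO group is 7 carbons long (heptane).
The principal characteristic group is an aldehyde (terminal –CHO), named with the suffix -al.
Choose the numbering such that the aldehyde carbon is C-1 by definition.
This places a bromo group at C-3; an ethyl group at C-4.
Prefixes are listed alphabetically: bromo, ethyl.
The name is 3-bromo-4-ethylheptanal.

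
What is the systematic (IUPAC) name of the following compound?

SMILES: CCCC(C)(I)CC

3-iodo-3-methylhexane

The longest carbon chain is 6 atoms: the parent is hexane.
Number the chain so that the substituent locant set {3,3} is lower than {4,4} at the first point of difference.
That gives an iodo group at C-3; a methyl group at C-3.
Prefixes are listed alphabetically: iodo, methyl.
The name is 3-iodo-3-methylhexane.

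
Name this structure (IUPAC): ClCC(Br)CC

The longest continuous carbon chain has 4 atoms, so the parent hydride is butane.
The numbering direction is chosen so that the substituent locant set {1,2} is lower than {3,4} at the first point of difference.
With this numbering: a bromo group at C-2; a chloro group at C-1.
Prefixes are listed alphabetically: bromo, chloro.
The name is 2-bromo-1-chlorobutane.

2-bromo-1-chlorobutane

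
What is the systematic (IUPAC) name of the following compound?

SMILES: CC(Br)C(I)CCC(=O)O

5-bromo-4-iodohexanoic acid

The longest chain bearing the –COOH group is 6 carbons long (hexane).
A carboxylic acid (terminal –COOH) is the principal characteristic group, giving the suffix -oic acid.
The numbering direction is chosen so that the carboxylic acid carbon is C-1 by definition.
This places a bromo group at C-5; an iodo group at C-4.
The substituents are ordered alphabetically, ignoring any di-/tri- multipliers.
The name is 5-bromo-4-iodohexanoic acid.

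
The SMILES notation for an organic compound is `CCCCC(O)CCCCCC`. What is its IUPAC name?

Counting along the main chain through the –OH group gives 11 carbons: the parent is undecane.
An alcohol (–OH) is the principal characteristic group, giving the suffix -ol.
Choose the numbering such that numbering from this end puts the hydroxyl group at C-5 rather than C-7.
That gives the hydroxyl at C-5.
Putting it together: undecan-5-ol.

undecan-5-ol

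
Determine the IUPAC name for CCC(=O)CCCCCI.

8-iodooctan-3-one

Counting along the main chain through the carbonyl gives 8 carbons: the parent is octane.
The principal characteristic group is a ketone (C=O on an internal carbon), named with the suffix -one.
Number the chain so that numbering from this end puts the carbonyl group at C-3 rather than C-6.
With this numbering: the carbonyl at C-3; an iodo group at C-8.
Assembling the pieces gives 8-iodooctan-3-one.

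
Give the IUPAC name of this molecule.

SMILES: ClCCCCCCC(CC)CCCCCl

1,11-dichloro-5-ethylundecane

The longest continuous carbon chain has 11 atoms, so the parent hydride is undecane.
Choose the numbering such that the substituent locant set {1,5,11} is lower than {1,7,11} at the first point of difference.
With this numbering: chloro groups at C-1 and C-11; an ethyl group at C-5.
Substituent prefixes are cited in alphabetical order (multiplying prefixes like di-/tri- are ignored for ordering).
The name is 1,11-dichloro-5-ethylundecane.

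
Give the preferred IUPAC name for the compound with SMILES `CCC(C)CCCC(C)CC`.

3,7-dimethylnonane

The longest continuous carbon chain has 9 atoms, so the parent hydride is nonane.
Both numbering directions give the same locant set; either may be used.
That gives methyl groups at C-3 and C-7.
Putting it together: 3,7-dimethylnonane.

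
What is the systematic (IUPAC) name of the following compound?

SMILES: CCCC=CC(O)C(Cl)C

The longest chain bearing the –OH group and the multiple bond is 8 carbons long (octane).
The highest-priority functional group is an alcohol (–OH), so the name ends in -ol.
There is one C=C double bond, indicated by the ending -ene.
Choose the numbering such that numbering from this end puts the hydroxyl group at C-3 rather than C-6.
That gives the hydroxyl at C-3; the double bond between C-4 and C-5; a chloro group at C-2.
Assembling the pieces gives 2-chlorooct-4-en-3-ol.

2-chlorooct-4-en-3-ol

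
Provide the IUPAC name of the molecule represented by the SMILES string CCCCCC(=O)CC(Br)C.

The longest chain bearing the carbonyl is 9 carbons long (nonane).
The highest-priority functional group is a ketone (C=O on an internal carbon), so the name ends in -one.
Number the chain so that numbering from this end puts the carbonyl group at C-4 rather than C-6.
This places the carbonyl at C-4; a bromo group at C-2.
The name is 2-bromononan-4-one.

2-bromononan-4-one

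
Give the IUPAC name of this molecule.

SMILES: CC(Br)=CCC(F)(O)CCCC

2-bromo-5-fluoronon-2-en-5-ol

The longest carbon chain that includes the –OH group and the multiple bond has 9 carbons, so the parent hydride is nonane.
An alcohol (–OH) is the principal characteristic group, giving the suffix -ol.
There is one C=C double bond, indicated by the ending -ene.
Choose the numbering such that numbering from this end puts the double bond at C-2 rather than C-7.
With this numbering: the hydroxyl at C-5; the double bond between C-2 and C-3; a bromo group at C-2; a fluoro group at C-5.
The substituents are ordered alphabetically, ignoring any di-/tri- multipliers.
Putting it together: 2-bromo-5-fluoronon-2-en-5-ol.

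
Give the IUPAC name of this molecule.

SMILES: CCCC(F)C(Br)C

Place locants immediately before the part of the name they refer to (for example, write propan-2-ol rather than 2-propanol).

2-bromo-3-fluorohexane

The parent chain contains 6 carbons (hexane).
The numbering direction is chosen so that the substituent locant set {2,3} is lower than {4,5} at the first point of difference.
That gives a bromo group at C-2; a fluoro group at C-3.
Substituent prefixes are cited in alphabetical order (multiplying prefixes like di-/tri- are ignored for ordering).
Assembling the pieces gives 2-bromo-3-fluorohexane.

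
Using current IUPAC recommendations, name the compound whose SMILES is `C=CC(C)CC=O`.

3-methylpent-4-enal

The longest chain bearing the –CHO group and the multiple bond is 5 carbons long (pentane).
The principal characteristic group is an aldehyde (terminal –CHO), named with the suffix -al.
There is one C=C double bond, indicated by the ending -ene.
The numbering direction is chosen so that the aldehyde carbon is C-1 by definition.
With this numbering: the double bond between C-4 and C-5; a methyl group at C-3.
The name is 3-methylpent-4-enal.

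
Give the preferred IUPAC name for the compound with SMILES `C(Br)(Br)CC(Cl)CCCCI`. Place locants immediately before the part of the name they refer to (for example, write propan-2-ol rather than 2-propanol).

1,1-dibromo-3-chloro-7-iodoheptane

The longest carbon chain is 7 atoms: the parent is heptane.
Choose the numbering such that the substituent locant set {1,1,3,7} is lower than {1,5,7,7} at the first point of difference.
With this numbering: two bromo groups at C-1; a chloro group at C-3; an iodo group at C-7.
The substituents are ordered alphabetically, ignoring any di-/tri- multipliers.
Assembling the pieces gives 1,1-dibromo-3-chloro-7-iodoheptane.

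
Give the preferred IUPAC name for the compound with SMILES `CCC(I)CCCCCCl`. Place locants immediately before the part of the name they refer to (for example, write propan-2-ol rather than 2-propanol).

The longest carbon chain is 8 atoms: the parent is octane.
The numbering direction is chosen so that the substituent locant set {1,6} is lower than {3,8} at the first point of difference.
This places a chloro group at C-1; an iodo group at C-6.
Prefixes are listed alphabetically: chloro, iodo.
Assembling the pieces gives 1-chloro-6-iodooctane.

1-chloro-6-iodooctane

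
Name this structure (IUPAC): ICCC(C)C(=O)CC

6-iodo-4-methylhexan-3-one

The longest chain bearing the carbonyl is 6 carbons long (hexane).
The principal characteristic group is a ketone (C=O on an internal carbon), named with the suffix -one.
Choose the numbering such that numbering from this end puts the carbonyl group at C-3 rather than C-4.
This places the carbonyl at C-3; an iodo group at C-6; a methyl group at C-4.
The substituents are ordered alphabetically, ignoring any di-/tri- multipliers.
Assembling the pieces gives 6-iodo-4-methylhexan-3-one.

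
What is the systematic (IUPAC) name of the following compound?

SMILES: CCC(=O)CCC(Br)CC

The longest chain bearing the carbonyl is 8 carbons long (octane).
The principal characteristic group is a ketone (C=O on an internal carbon), named with the suffix -one.
Choose the numbering such that numbering from this end puts the carbonyl group at C-3 rather than C-6.
With this numbering: the carbonyl at C-3; a bromo group at C-6.
The name is 6-bromooctan-3-one.

6-bromooctan-3-one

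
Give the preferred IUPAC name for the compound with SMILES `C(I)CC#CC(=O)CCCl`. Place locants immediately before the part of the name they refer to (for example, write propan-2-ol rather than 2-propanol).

The longest carbon chain that includes the carbonyl and the multiple bond has 7 carbons, so the parent hydride is heptane.
The principal characteristic group is a ketone (C=O on an internal carbon), named with the suffix -one.
The chain contains a C≡C triple bond, so the unsaturation ending is -yne.
Number the chain so that numbering from this end puts the carbonyl group at C-3 rather than C-5.
That gives the carbonyl at C-3; the triple bond between C-4 and C-5; a chloro group at C-1; an iodo group at C-7.
The substituents are ordered alphabetically, ignoring any di-/tri- multipliers.
Putting it together: 1-chloro-7-iodohept-4-yn-3-one.

1-chloro-7-iodohept-4-yn-3-one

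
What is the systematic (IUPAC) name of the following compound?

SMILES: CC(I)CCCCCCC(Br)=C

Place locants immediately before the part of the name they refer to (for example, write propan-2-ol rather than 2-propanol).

Counting along the main chain through the multiple bond gives 10 carbons: the parent is decane.
A C=C double bond in the chain gives the infix -ene-.
Number the chain so that numbering from this end puts the double bond at C-1 rather than C-9.
This places the double bond between C-1 and C-2; a bromo group at C-2; an iodo group at C-9.
Substituent prefixes are cited in alphabetical order (multiplying prefixes like di-/tri- are ignored for ordering).
The name is 2-bromo-9-iododec-1-ene.

2-bromo-9-iododec-1-ene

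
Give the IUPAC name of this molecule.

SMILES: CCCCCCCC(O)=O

octanoic acid

The longest carbon chain that includes the –COOH group has 8 carbons, so the parent hydride is octane.
A carboxylic acid (terminal –COOH) is the principal characteristic group, giving the suffix -oic acid.
Choose the numbering such that the carboxylic acid carbon is C-1 by definition.
The name is octanoic acid.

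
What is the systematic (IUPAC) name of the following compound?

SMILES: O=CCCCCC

Counting along the main chain through the –CHO group gives 6 carbons: the parent is hexane.
The principal characteristic group is an aldehyde (terminal –CHO), named with the suffix -al.
The numbering direction is chosen so that the aldehyde carbon is C-1 by definition.
Assembling the pieces gives hexanal.

hexanal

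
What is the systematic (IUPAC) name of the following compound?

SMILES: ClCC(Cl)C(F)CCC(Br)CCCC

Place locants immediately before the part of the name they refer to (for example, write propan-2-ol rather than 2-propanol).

6-bromo-1,2-dichloro-3-fluorodecane

The parent chain contains 10 carbons (decane).
Number the chain so that the substituent locant set {1,2,3,6} is lower than {5,8,9,10} at the first point of difference.
That gives a bromo group at C-6; chloro groups at C-1 and C-2; a fluoro group at C-3.
Substituent prefixes are cited in alphabetical order (multiplying prefixes like di-/tri- are ignored for ordering).
Assembling the pieces gives 6-bromo-1,2-dichloro-3-fluorodecane.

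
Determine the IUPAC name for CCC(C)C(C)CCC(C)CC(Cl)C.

2-chloro-4,7,8-trimethyldecane

The longest carbon chain is 10 atoms: the parent is decane.
Choose the numbering such that the substituent locant set {2,4,7,8} is lower than {3,4,7,9} at the first point of difference.
That gives a chloro group at C-2; methyl groups at C-4 and C-7 and C-8.
The substituents are ordered alphabetically, ignoring any di-/tri- multipliers.
The name is 2-chloro-4,7,8-trimethyldecane.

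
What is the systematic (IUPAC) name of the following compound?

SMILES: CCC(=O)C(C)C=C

4-methylhex-5-en-3-one

The longest chain bearing the carbonyl and the multiple bond is 6 carbons long (hexane).
A ketone (C=O on an internal carbon) is the principal characteristic group, giving the suffix -one.
A C=C double bond in the chain gives the infix -ene-.
Number the chain so that numbering from this end puts the carbonyl group at C-3 rather than C-4.
This places the carbonyl at C-3; the double bond between C-5 and C-6; a methyl group at C-4.
Assembling the pieces gives 4-methylhex-5-en-3-one.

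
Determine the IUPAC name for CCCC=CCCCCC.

Counting along the main chain through the multiple bond gives 10 carbons: the parent is decane.
There is one C=C double bond, indicated by the ending -ene.
Choose the numbering such that numbering from this end puts the double bond at C-4 rather than C-6.
This places the double bond between C-4 and C-5.
The name is dec-4-ene.

dec-4-ene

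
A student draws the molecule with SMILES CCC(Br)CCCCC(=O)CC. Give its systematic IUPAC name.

The longest carbon chain that includes the carbonyl has 10 carbons, so the parent hydride is decane.
The highest-priority functional group is a ketone (C=O on an internal carbon), so the name ends in -one.
Choose the numbering such that numbering from this end puts the carbonyl group at C-3 rather than C-8.
That gives the carbonyl at C-3; a bromo group at C-8.
The name is 8-bromodecan-3-one.

8-bromodecan-3-one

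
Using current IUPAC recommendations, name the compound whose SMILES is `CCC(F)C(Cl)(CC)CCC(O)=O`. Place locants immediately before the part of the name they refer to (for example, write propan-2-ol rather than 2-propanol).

Counting along the main chain through the –COOH group gives 7 carbons: the parent is heptane.
The principal characteristic group is a carboxylic acid (terminal –COOH), named with the suffix -oic acid.
Choose the numbering such that the carboxylic acid carbon is C-1 by definition.
This places a chloro group at C-4; an ethyl group at C-4; a fluoro group at C-5.
The substituents are ordered alphabetically, ignoring any di-/tri- multipliers.
The name is 4-chloro-4-ethyl-5-fluoroheptanoic acid.

4-chloro-4-ethyl-5-fluoroheptanoic acid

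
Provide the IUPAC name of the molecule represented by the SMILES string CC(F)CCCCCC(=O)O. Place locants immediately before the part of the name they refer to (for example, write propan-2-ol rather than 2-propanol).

The longest chain bearing the –COOH group is 8 carbons long (octane).
The highest-priority functional group is a carboxylic acid (terminal –COOH), so the name ends in -oic acid.
Number the chain so that the carboxylic acid carbon is C-1 by definition.
That gives a fluoro group at C-7.
Putting it together: 7-fluorooctanoic acid.

7-fluorooctanoic acid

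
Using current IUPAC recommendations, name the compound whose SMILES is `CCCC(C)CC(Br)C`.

The parent chain contains 7 carbons (heptane).
Choose the numbering such that the substituent locant set {2,4} is lower than {4,6} at the first point of difference.
With this numbering: a bromo group at C-2; a methyl group at C-4.
Prefixes are listed alphabetically: bromo, methyl.
The name is 2-bromo-4-methylheptane.

2-bromo-4-methylheptane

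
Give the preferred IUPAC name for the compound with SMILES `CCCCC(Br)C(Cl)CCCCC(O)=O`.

Counting along the main chain through the –COOH group gives 11 carbons: the parent is undecane.
The highest-priority functional group is a carboxylic acid (terminal –COOH), so the name ends in -oic acid.
The numbering direction is chosen so that the carboxylic acid carbon is C-1 by definition.
This places a bromo group at C-7; a chloro group at C-6.
The substituents are ordered alphabetically, ignoring any di-/tri- multipliers.
Assembling the pieces gives 7-bromo-6-chloroundecanoic acid.

7-bromo-6-chloroundecanoic acid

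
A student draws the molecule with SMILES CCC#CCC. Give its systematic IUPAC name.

Counting along the main chain through the multiple bond gives 6 carbons: the parent is hexane.
A C≡C triple bond in the chain gives the infix -yne-.
Both numbering directions give the same locant set; either may be used.
With this numbering: the triple bond between C-3 and C-4.
The name is hex-3-yne.

hex-3-yne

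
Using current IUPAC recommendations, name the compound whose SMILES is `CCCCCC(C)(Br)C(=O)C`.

Counting along the main chain through the carbonyl gives 8 carbons: the parent is octane.
A ketone (C=O on an internal carbon) is the principal characteristic group, giving the suffix -one.
Number the chain so that numbering from this end puts the carbonyl group at C-2 rather than C-7.
With this numbering: the carbonyl at C-2; a bromo group at C-3; a methyl group at C-3.
The substituents are ordered alphabetically, ignoring any di-/tri- multipliers.
Assembling the pieces gives 3-bromo-3-methyloctan-2-one.

3-bromo-3-methyloctan-2-one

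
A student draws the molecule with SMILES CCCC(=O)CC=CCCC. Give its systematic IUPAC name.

dec-6-en-4-one

Counting along the main chain through the carbonyl and the multiple bond gives 10 carbons: the parent is decane.
The highest-priority functional group is a ketone (C=O on an internal carbon), so the name ends in -one.
The chain contains a C=C double bond, so the unsaturation ending is -ene.
Number the chain so that numbering from this end puts the carbonyl group at C-4 rather than C-7.
This places the carbonyl at C-4; the double bond between C-6 and C-7.
Putting it together: dec-6-en-4-one.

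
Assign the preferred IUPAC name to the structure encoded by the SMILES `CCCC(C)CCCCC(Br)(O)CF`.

The longest chain bearing the –OH group is 10 carbons long (decane).
The highest-priority functional group is an alcohol (–OH), so the name ends in -ol.
The numbering direction is chosen so that numbering from this end puts the hydroxyl group at C-2 rather than C-9.
With this numbering: the hydroxyl at C-2; a bromo group at C-2; a fluoro group at C-1; a methyl group at C-7.
Substituent prefixes are cited in alphabetical order (multiplying prefixes like di-/tri- are ignored for ordering).
The name is 2-bromo-1-fluoro-7-methyldecan-2-ol.

2-bromo-1-fluoro-7-methyldecan-2-ol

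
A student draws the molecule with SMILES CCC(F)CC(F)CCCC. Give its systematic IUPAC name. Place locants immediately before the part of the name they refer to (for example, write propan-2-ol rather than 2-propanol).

The longest continuous carbon chain has 9 atoms, so the parent hydride is nonane.
Number the chain so that the substituent locant set {3,5} is lower than {5,7} at the first point of difference.
That gives fluoro groups at C-3 and C-5.
Assembling the pieces gives 3,5-difluorononane.

3,5-difluorononane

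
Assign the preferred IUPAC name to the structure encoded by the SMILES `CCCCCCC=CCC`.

dec-3-ene

The longest carbon chain that includes the multiple bond has 10 carbons, so the parent hydride is decane.
The chain contains a C=C double bond, so the unsaturation ending is -ene.
The numbering direction is chosen so that numbering from this end puts the double bond at C-3 rather than C-7.
This places the double bond between C-3 and C-4.
Putting it together: dec-3-ene.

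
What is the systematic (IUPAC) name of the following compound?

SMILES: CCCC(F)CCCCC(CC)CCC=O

Counting along the main chain through the –CHO group gives 12 carbons: the parent is dodecane.
The principal characteristic group is an aldehyde (terminal –CHO), named with the suffix -al.
Number the chain so that the aldehyde carbon is C-1 by definition.
That gives an ethyl group at C-4; a fluoro group at C-9.
Substituent prefixes are cited in alphabetical order (multiplying prefixes like di-/tri- are ignored for ordering).
The name is 4-ethyl-9-fluorododecanal.

4-ethyl-9-fluorododecanal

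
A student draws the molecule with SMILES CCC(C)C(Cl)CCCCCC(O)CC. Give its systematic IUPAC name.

Counting along the main chain through the –OH group gives 12 carbons: the parent is dodecane.
The highest-priority functional group is an alcohol (–OH), so the name ends in -ol.
The numbering direction is chosen so that numbering from this end puts the hydroxyl group at C-3 rather than C-10.
This places the hydroxyl at C-3; a chloro group at C-9; a methyl group at C-10.
The substituents are ordered alphabetically, ignoring any di-/tri- multipliers.
The name is 9-chloro-10-methyldodecan-3-ol.

9-chloro-10-methyldodecan-3-ol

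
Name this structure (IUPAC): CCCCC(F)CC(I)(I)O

3-fluoro-1,1-diiodoheptan-1-ol

The longest carbon chain that includes the –OH group has 7 carbons, so the parent hydride is heptane.
The principal characteristic group is an alcohol (–OH), named with the suffix -ol.
Choose the numbering such that numbering from this end puts the hydroxyl group at C-1 rather than C-7.
This places the hydroxyl at C-1; a fluoro group at C-3; two iodo groups at C-1.
Substituent prefixes are cited in alphabetical order (multiplying prefixes like di-/tri- are ignored for ordering).
Putting it together: 3-fluoro-1,1-diiodoheptan-1-ol.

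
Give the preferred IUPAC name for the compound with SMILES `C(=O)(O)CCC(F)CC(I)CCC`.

4-fluoro-6-iodononanoic acid

Counting along the main chain through the –COOH group gives 9 carbons: the parent is nonane.
The highest-priority functional group is a carboxylic acid (terminal –COOH), so the name ends in -oic acid.
Number the chain so that the carboxylic acid carbon is C-1 by definition.
This places a fluoro group at C-4; an iodo group at C-6.
Prefixes are listed alphabetically: fluoro, iodo.
Putting it together: 4-fluoro-6-iodononanoic acid.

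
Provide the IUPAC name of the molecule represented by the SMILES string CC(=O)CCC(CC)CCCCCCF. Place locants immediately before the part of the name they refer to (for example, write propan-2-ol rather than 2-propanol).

Counting along the main chain through the carbonyl gives 11 carbons: the parent is undecane.
The highest-priority functional group is a ketone (C=O on an internal carbon), so the name ends in -one.
Number the chain so that numbering from this end puts the carbonyl group at C-2 rather than C-10.
With this numbering: the carbonyl at C-2; an ethyl group at C-5; a fluoro group at C-11.
The substituents are ordered alphabetically, ignoring any di-/tri- multipliers.
Putting it together: 5-ethyl-11-fluoroundecan-2-one.

5-ethyl-11-fluoroundecan-2-one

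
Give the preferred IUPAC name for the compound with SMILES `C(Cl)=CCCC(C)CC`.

The longest carbon chain that includes the multiple bond has 7 carbons, so the parent hydride is heptane.
A C=C double bond in the chain gives the infix -ene-.
Choose the numbering such that numbering from this end puts the double bond at C-1 rather than C-6.
That gives the double bond between C-1 and C-2; a chloro group at C-1; a methyl group at C-5.
Prefixes are listed alphabetically: chloro, methyl.
Assembling the pieces gives 1-chloro-5-methylhept-1-ene.

1-chloro-5-methylhept-1-ene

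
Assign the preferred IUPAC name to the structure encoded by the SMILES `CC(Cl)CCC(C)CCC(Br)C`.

The parent chain contains 9 carbons (nonane).
Choose the numbering such that the locant sets are identical either way, so the alphabetically earlier bromo substituent takes the lower locant (2 rather than 8).
This places a bromo group at C-2; a chloro group at C-8; a methyl group at C-5.
Substituent prefixes are cited in alphabetical order (multiplying prefixes like di-/tri- are ignored for ordering).
Assembling the pieces gives 2-bromo-8-chloro-5-methylnonane.

2-bromo-8-chloro-5-methylnonane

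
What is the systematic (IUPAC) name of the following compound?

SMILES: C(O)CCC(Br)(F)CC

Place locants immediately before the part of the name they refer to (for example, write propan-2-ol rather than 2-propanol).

Counting along the main chain through the –OH group gives 6 carbons: the parent is hexane.
The principal characteristic group is an alcohol (–OH), named with the suffix -ol.
Number the chain so that numbering from this end puts the hydroxyl group at C-1 rather than C-6.
With this numbering: the hydroxyl at C-1; a bromo group at C-4; a fluoro group at C-4.
The substituents are ordered alphabetically, ignoring any di-/tri- multipliers.
Assembling the pieces gives 4-bromo-4-fluorohexan-1-ol.

4-bromo-4-fluorohexan-1-ol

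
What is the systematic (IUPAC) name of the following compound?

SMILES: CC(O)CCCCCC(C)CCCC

Counting along the main chain through the –OH group gives 12 carbons: the parent is dodecane.
The highest-priority functional group is an alcohol (–OH), so the name ends in -ol.
Choose the numbering such that numbering from this end puts the hydroxyl group at C-2 rather than C-11.
This places the hydroxyl at C-2; a methyl group at C-8.
Putting it together: 8-methyldodecan-2-ol.

8-methyldodecan-2-ol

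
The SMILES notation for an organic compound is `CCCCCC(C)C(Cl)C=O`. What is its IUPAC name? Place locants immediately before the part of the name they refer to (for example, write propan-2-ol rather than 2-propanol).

The longest carbon chain that includes the –CHO group has 8 carbons, so the parent hydride is octane.
The principal characteristic group is an aldehyde (terminal –CHO), named with the suffix -al.
Number the chain so that the aldehyde carbon is C-1 by definition.
With this numbering: a chloro group at C-2; a methyl group at C-3.
The substituents are ordered alphabetically, ignoring any di-/tri- multipliers.
Putting it together: 2-chloro-3-methyloctanal.

2-chloro-3-methyloctanal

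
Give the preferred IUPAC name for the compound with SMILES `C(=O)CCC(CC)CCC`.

The longest carbon chain that includes the –CHO group has 7 carbons, so the parent hydride is heptane.
The principal characteristic group is an aldehyde (terminal –CHO), named with the suffix -al.
Number the chain so that the aldehyde carbon is C-1 by definition.
This places an ethyl group at C-4.
Putting it together: 4-ethylheptanal.

4-ethylheptanal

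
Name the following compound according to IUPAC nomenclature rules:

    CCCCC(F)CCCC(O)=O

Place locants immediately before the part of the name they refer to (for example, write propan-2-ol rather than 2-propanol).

5-fluorononanoic acid

The longest carbon chain that includes the –COOH group has 9 carbons, so the parent hydride is nonane.
The principal characteristic group is a carboxylic acid (terminal –COOH), named with the suffix -oic acid.
Choose the numbering such that the carboxylic acid carbon is C-1 by definition.
With this numbering: a fluoro group at C-5.
The name is 5-fluorononanoic acid.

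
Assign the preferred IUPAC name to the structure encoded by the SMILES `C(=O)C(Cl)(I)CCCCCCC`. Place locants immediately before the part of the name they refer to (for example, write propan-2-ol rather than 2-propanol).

2-chloro-2-iodononanal

The longest chain bearing the –CHO group is 9 carbons long (nonane).
An aldehyde (terminal –CHO) is the principal characteristic group, giving the suffix -al.
Choose the numbering such that the aldehyde carbon is C-1 by definition.
This places a chloro group at C-2; an iodo group at C-2.
Substituent prefixes are cited in alphabetical order (multiplying prefixes like di-/tri- are ignored for ordering).
Putting it together: 2-chloro-2-iodononanal.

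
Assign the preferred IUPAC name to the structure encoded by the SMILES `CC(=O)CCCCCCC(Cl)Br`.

The longest chain bearing the carbonyl is 9 carbons long (nonane).
The principal characteristic group is a ketone (C=O on an internal carbon), named with the suffix -one.
Number the chain so that numbering from this end puts the carbonyl group at C-2 rather than C-8.
That gives the carbonyl at C-2; a bromo group at C-9; a chloro group at C-9.
Substituent prefixes are cited in alphabetical order (multiplying prefixes like di-/tri- are ignored for ordering).
Assembling the pieces gives 9-bromo-9-chlorononan-2-one.

9-bromo-9-chlorononan-2-one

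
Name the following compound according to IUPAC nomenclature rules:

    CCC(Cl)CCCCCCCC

3-chloroundecane

The longest carbon chain is 11 atoms: the parent is undecane.
Choose the numbering such that the substituent locant set {3} is lower than {9} at the first point of difference.
With this numbering: a chloro group at C-3.
The name is 3-chloroundecane.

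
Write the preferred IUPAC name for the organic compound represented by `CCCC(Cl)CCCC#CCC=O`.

The longest chain bearing the –CHO group and the multiple bond is 11 carbons long (undecane).
An aldehyde (terminal –CHO) is the principal characteristic group, giving the suffix -al.
The chain contains a C≡C triple bond, so the unsaturation ending is -yne.
Number the chain so that the aldehyde carbon is C-1 by definition.
This places the triple bond between C-3 and C-4; a chloro group at C-8.
The name is 8-chloroundec-3-ynal.

8-chloroundec-3-ynal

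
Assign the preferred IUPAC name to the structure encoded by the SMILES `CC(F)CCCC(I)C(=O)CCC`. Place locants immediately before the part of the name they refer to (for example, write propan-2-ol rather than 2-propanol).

The longest carbon chain that includes the carbonyl has 10 carbons, so the parent hydride is decane.
The highest-priority functional group is a ketone (C=O on an internal carbon), so the name ends in -one.
Number the chain so that numbering from this end puts the carbonyl group at C-4 rather than C-7.
With this numbering: the carbonyl at C-4; a fluoro group at C-9; an iodo group at C-5.
Prefixes are listed alphabetically: fluoro, iodo.
Putting it together: 9-fluoro-5-iododecan-4-one.

9-fluoro-5-iododecan-4-one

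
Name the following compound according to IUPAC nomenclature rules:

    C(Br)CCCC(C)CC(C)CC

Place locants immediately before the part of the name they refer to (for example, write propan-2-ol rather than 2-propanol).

1-bromo-5,7-dimethylnonane

The parent chain contains 9 carbons (nonane).
Choose the numbering such that the substituent locant set {1,5,7} is lower than {3,5,9} at the first point of difference.
This places a bromo group at C-1; methyl groups at C-5 and C-7.
Prefixes are listed alphabetically: bromo, methyl.
Assembling the pieces gives 1-bromo-5,7-dimethylnonane.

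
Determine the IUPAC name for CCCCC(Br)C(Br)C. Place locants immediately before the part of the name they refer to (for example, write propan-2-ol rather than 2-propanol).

2,3-dibromoheptane

The longest continuous carbon chain has 7 atoms, so the parent hydride is heptane.
Number the chain so that the substituent locant set {2,3} is lower than {5,6} at the first point of difference.
That gives bromo groups at C-2 and C-3.
Putting it together: 2,3-dibromoheptane.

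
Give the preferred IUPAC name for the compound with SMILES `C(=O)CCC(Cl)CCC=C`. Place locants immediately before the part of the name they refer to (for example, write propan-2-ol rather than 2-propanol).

4-chlorooct-7-enal

The longest chain bearing the –CHO group and the multiple bond is 8 carbons long (octane).
The principal characteristic group is an aldehyde (terminal –CHO), named with the suffix -al.
The chain contains a C=C double bond, so the unsaturation ending is -ene.
Choose the numbering such that the aldehyde carbon is C-1 by definition.
That gives the double bond between C-7 and C-8; a chloro group at C-4.
Putting it together: 4-chlorooct-7-enal.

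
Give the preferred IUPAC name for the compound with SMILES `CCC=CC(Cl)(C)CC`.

The longest carbon chain that includes the multiple bond has 7 carbons, so the parent hydride is heptane.
The chain contains a C=C double bond, so the unsaturation ending is -ene.
Choose the numbering such that numbering from this end puts the double bond at C-3 rather than C-4.
With this numbering: the double bond between C-3 and C-4; a chloro group at C-5; a methyl group at C-5.
Prefixes are listed alphabetically: chloro, methyl.
Putting it together: 5-chloro-5-methylhept-3-ene.

5-chloro-5-methylhept-3-ene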